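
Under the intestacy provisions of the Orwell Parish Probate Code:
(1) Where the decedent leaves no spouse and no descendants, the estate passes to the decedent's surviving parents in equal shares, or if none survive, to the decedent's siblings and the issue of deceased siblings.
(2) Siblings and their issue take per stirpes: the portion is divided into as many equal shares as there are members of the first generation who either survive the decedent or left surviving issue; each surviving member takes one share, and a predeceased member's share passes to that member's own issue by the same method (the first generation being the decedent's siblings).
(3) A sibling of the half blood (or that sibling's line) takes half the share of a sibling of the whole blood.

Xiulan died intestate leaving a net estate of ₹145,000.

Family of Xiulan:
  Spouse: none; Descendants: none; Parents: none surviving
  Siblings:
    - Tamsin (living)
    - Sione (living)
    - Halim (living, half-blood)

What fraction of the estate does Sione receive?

Sione receives 2/5 of the estate.

The entire ₹145,000 passes to the siblings and their issue.
Counting each half-blood sibling's line as half a unit, there are 5/2 units in ₹145,000, so one unit is ₹58,000. Whole-blood lines (Tamsin and Sione) take ₹58,000 each; half-blood lines (Halim) take ₹29,000 each.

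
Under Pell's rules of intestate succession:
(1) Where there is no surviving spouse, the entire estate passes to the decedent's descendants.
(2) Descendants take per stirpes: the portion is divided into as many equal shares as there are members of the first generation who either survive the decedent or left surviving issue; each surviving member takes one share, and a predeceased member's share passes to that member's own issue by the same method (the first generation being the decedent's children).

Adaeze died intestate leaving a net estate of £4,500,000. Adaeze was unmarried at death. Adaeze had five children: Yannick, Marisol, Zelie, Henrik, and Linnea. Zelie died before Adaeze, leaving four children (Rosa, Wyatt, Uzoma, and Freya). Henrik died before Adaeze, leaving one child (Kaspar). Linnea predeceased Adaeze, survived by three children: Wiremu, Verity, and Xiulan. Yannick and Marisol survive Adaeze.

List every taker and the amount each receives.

Yannick: £900,000; Marisol: £900,000; Rosa: £225,000; Wyatt: £225,000; Uzoma: £225,000; Freya: £225,000; Kaspar: £900,000; Wiremu: £300,000; Verity: £300,000; Xiulan: £300,000

The entire £4,500,000 passes to the descendants.
That amount (£4,500,000) is divided into 5 shares of £900,000: Yannick and Marisol each take £900,000; Zelie's £900,000 share passes to Zelie's issue; Henrik's £900,000 share passes to Henrik's issue; Linnea's £900,000 share passes to Linnea's issue.
Zelie's share (£900,000) is divided into 4 shares of £225,000: Rosa, Wyatt, Uzoma, and Freya each take £225,000.
Henrik's share (£900,000) passes entirely to Kaspar.
Linnea's share (£900,000) is divided into 3 shares of £300,000: Wiremu, Verity, and Xiulan each take £300,000.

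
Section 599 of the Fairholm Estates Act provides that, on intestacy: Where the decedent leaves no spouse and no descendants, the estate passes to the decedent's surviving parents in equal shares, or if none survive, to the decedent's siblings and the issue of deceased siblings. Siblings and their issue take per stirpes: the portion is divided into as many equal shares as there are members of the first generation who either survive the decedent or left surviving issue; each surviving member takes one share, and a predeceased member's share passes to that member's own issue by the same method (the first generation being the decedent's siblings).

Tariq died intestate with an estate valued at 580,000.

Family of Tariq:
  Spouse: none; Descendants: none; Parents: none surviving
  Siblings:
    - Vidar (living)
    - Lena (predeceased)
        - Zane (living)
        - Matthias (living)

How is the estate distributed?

The entire 580,000 passes to the siblings and their issue.
That amount (580,000) is divided into 2 shares of 290,000: Vidar takes 290,000; Lena's 290,000 share passes to Lena's issue.
Lena's share (290,000) is divided into 2 shares of 145,000: Zane and Matthias each take 145,000.

Vidar: 290,000; Zane: 145,000; Matthias: 145,000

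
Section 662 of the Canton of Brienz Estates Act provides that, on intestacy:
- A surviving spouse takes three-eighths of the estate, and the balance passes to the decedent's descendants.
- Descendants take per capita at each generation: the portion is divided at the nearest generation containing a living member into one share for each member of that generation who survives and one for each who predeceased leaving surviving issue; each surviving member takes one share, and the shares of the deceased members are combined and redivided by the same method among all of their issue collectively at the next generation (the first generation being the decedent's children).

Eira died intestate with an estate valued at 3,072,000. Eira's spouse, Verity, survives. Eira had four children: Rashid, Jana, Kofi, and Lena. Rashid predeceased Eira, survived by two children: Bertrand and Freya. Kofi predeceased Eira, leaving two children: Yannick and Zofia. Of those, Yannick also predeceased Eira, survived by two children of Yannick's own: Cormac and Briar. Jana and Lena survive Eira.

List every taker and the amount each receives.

Verity: 1,152,000; Bertrand: 240,000; Freya: 240,000; Jana: 480,000; Cormac: 120,000; Briar: 120,000; Zofia: 240,000; Lena: 480,000

Verity takes three-eighths of 3,072,000 = 1,152,000. The remaining 1,920,000 passes to the descendants.
The descendants' portion (1,920,000) is divided at the children's generation into 4 shares of 480,000. Jana and Lena each take 480,000. The 2 shares of the deceased (Rashid and Kofi) are combined into a pool of 960,000.
That pool (960,000) is divided at the grandchildren's generation into 4 shares of 240,000. Bertrand, Freya, and Zofia each take 240,000. The remaining share for the deceased Yannick (240,000) is carried to the next generation.
That pool (240,000) is divided at the great-grandchildren's generation equally among Cormac and Briar: 120,000 each.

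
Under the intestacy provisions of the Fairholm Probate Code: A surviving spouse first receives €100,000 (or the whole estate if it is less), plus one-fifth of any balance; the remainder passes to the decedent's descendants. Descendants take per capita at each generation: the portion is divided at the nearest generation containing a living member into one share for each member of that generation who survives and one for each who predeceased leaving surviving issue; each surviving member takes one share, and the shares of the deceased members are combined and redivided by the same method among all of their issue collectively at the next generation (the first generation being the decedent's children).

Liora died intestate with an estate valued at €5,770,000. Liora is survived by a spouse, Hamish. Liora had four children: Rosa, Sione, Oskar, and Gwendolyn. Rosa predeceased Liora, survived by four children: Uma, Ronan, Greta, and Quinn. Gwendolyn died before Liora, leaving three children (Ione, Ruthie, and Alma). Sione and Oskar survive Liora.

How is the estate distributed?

Hamish first takes €100,000, leaving a balance of €5,670,000. Hamish then takes one-fifth of the balance (€1,134,000), for a total of €1,234,000. The remaining €4,536,000 passes to the descendants.
The descendants' portion (€4,536,000) is divided at the children's generation into 4 shares of €1,134,000. Sione and Oskar each take €1,134,000. The 2 shares of the deceased (Rosa and Gwendolyn) are combined into a pool of €2,268,000.
That pool (€2,268,000) is divided at the grandchildren's generation equally among Uma, Ronan, Greta, Quinn, Ione, Ruthie, and Alma: €324,000 each.

Hamish: €1,234,000; Uma: €324,000; Ronan: €324,000; Greta: €324,000; Quinn: €324,000; Sione: €1,134,000; Oskar: €1,134,000; Ione: €324,000; Ruthie: €324,000; Alma: €324,000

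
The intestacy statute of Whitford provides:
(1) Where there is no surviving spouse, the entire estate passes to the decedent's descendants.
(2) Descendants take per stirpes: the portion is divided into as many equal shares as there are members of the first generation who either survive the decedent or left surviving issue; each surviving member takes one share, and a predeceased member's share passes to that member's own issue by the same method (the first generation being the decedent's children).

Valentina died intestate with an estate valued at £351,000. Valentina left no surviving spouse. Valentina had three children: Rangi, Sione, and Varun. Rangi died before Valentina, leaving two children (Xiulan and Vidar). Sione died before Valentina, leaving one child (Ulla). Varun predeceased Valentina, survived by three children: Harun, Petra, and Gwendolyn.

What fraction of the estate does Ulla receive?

The entire £351,000 passes to the descendants.
That amount (£351,000) is divided into 3 shares of £117,000: Rangi's £117,000 share passes to Rangi's issue; Sione's £117,000 share passes to Sione's issue; Varun's £117,000 share passes to Varun's issue.
Rangi's share (£117,000) is divided into 2 shares of £58,500: Xiulan and Vidar each take £58,500.
Sione's share (£117,000) passes entirely to Ulla.
Varun's share (£117,000) is divided into 3 shares of £39,000: Harun, Petra, and Gwendolyn each take £39,000.

Ulla receives 1/3 of the estate.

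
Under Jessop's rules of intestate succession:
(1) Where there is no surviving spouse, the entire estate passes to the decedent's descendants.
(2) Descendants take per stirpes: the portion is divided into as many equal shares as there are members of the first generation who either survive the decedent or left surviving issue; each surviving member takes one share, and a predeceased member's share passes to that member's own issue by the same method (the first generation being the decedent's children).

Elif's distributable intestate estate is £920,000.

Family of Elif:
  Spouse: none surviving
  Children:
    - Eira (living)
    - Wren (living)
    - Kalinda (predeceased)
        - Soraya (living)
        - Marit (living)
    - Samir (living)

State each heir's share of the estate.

The entire £920,000 passes to the descendants.
That amount (£920,000) is divided into 4 shares of £230,000: Eira, Wren, and Samir each take £230,000; Kalinda's £230,000 share passes to Kalinda's issue.
Kalinda's share (£230,000) is divided into 2 shares of £115,000: Soraya and Marit each take £115,000.

Eira: £230,000; Wren: £230,000; Soraya: £115,000; Marit: £115,000; Samir: £230,000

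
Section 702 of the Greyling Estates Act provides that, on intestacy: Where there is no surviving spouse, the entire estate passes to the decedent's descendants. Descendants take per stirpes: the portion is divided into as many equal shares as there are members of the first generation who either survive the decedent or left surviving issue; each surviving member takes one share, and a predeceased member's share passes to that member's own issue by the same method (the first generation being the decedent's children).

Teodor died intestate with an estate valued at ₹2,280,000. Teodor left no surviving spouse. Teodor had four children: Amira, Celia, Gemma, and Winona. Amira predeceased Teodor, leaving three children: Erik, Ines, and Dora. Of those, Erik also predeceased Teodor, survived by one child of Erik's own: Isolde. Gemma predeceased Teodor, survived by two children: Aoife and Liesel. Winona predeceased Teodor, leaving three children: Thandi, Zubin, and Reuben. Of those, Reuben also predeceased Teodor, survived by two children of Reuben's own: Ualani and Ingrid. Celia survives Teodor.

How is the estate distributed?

Isolde: ₹190,000; Ines: ₹190,000; Dora: ₹190,000; Celia: ₹570,000; Aoife: ₹285,000; Liesel: ₹285,000; Thandi: ₹190,000; Zubin: ₹190,000; Ualani: ₹95,000; Ingrid: ₹95,000

The entire ₹2,280,000 passes to the descendants.
That amount (₹2,280,000) is divided into 4 shares of ₹570,000: Celia takes ₹570,000; Amira's ₹570,000 share passes to Amira's issue; Gemma's ₹570,000 share passes to Gemma's issue; Winona's ₹570,000 share passes to Winona's issue.
Amira's share (₹570,000) is divided into 3 shares of ₹190,000: Ines and Dora each take ₹190,000; Erik's ₹190,000 share passes to Erik's issue.
Erik's share (₹190,000) passes entirely to Isolde.
Gemma's share (₹570,000) is divided into 2 shares of ₹285,000: Aoife and Liesel each take ₹285,000.
Winona's share (₹570,000) is divided into 3 shares of ₹190,000: Thandi and Zubin each take ₹190,000; Reuben's ₹190,000 share passes to Reuben's issue.
Reuben's share (₹190,000) is divided into 2 shares of ₹95,000: Ualani and Ingrid each take ₹95,000.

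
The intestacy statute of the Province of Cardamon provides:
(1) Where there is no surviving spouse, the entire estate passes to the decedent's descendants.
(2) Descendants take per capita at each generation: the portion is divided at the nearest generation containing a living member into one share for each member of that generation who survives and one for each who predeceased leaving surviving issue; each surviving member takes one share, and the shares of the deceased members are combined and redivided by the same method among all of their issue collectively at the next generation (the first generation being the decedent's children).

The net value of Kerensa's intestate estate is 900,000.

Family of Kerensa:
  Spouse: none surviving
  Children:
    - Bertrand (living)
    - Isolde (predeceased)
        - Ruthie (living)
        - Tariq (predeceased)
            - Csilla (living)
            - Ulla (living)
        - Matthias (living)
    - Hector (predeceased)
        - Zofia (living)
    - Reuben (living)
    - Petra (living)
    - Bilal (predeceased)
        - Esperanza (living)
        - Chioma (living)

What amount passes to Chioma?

Chioma receives 75,000.

The entire 900,000 passes to the descendants.
That amount (900,000) is divided at the children's generation into 6 shares of 150,000. Bertrand, Reuben, and Petra each take 150,000. The 3 shares of the deceased (Isolde, Hector, and Bilal) are combined into a pool of 450,000.
That pool (450,000) is divided at the grandchildren's generation into 6 shares of 75,000. Ruthie, Matthias, Zofia, Esperanza, and Chioma each take 75,000. The remaining share for the deceased Tariq (75,000) is carried to the next generation.
That pool (75,000) is divided at the great-grandchildren's generation equally among Csilla and Ulla: 37,500 each.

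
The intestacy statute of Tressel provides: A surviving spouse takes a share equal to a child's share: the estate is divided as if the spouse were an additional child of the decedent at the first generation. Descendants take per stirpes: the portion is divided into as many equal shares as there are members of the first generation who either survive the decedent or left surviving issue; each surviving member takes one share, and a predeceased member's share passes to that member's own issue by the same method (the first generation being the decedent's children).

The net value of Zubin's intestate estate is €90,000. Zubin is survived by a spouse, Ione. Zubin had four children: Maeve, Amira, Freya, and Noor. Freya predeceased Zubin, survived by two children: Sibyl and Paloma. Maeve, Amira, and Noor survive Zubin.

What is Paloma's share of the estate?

The spouse counts as an additional share at the children's level, so there are 5 primary shares of €18,000. Ione takes one such share (€18,000).
The children's combined portion (€72,000) is divided into 4 shares of €18,000: Maeve, Amira, and Noor each take €18,000; Freya's €18,000 share passes to Freya's issue.
Freya's share (€18,000) is divided into 2 shares of €9,000: Sibyl and Paloma each take €9,000.

Paloma receives €9,000.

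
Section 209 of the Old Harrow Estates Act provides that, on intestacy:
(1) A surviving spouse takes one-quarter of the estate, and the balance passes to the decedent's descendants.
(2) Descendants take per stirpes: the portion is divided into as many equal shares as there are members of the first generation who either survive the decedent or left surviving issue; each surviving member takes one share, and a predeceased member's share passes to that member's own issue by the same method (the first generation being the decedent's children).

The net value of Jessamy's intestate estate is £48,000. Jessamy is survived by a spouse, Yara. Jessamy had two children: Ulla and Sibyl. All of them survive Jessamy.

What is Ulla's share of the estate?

Ulla receives £18,000.

Yara takes one-quarter of £48,000 = £12,000. The remaining £36,000 passes to the descendants.
The descendants' portion (£36,000) is divided into 2 shares of £18,000: Ulla and Sibyl each take £18,000.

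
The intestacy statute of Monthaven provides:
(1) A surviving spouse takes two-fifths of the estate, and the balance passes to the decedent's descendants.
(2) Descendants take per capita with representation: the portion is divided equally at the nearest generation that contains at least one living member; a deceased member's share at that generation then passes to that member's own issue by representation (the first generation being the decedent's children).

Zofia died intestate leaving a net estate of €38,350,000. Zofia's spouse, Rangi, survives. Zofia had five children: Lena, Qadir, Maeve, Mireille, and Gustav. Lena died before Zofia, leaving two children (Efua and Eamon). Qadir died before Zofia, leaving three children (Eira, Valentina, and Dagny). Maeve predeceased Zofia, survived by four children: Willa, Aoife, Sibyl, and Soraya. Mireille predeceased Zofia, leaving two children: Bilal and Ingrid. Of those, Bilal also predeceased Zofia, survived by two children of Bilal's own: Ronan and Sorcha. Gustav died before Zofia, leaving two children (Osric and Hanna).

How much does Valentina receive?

Valentina receives €1,770,000.

Rangi takes two-fifths of €38,350,000 = €15,340,000. The remaining €23,010,000 passes to the descendants.
No child survives, so the initial division is made at the grandchildren's generation.
The descendants' portion (€23,010,000) is divided into 13 shares of €1,770,000: Efua, Eamon, Eira, Valentina, Dagny, Willa, Aoife, Sibyl, Soraya, Ingrid, Osric, and Hanna each take €1,770,000; Bilal's €1,770,000 share passes to Bilal's issue.
Bilal's share (€1,770,000) is divided into 2 shares of €885,000: Ronan and Sorcha each take €885,000.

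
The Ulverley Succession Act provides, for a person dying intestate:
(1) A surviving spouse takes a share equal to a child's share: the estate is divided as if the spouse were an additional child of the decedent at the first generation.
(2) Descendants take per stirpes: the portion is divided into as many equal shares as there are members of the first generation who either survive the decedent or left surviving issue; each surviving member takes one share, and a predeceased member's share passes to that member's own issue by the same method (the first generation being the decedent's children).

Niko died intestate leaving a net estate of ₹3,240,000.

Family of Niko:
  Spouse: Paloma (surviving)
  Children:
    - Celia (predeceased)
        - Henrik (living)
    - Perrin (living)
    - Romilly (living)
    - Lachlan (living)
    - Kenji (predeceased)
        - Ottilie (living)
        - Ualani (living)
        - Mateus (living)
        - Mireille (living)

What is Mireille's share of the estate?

The spouse counts as an additional share at the children's level, so there are 6 primary shares of ₹540,000. Paloma takes one such share (₹540,000).
The children's combined portion (₹2,700,000) is divided into 5 shares of ₹540,000: Perrin, Romilly, and Lachlan each take ₹540,000; Celia's ₹540,000 share passes to Celia's issue; Kenji's ₹540,000 share passes to Kenji's issue.
Celia's share (₹540,000) passes entirely to Henrik.
Kenji's share (₹540,000) is divided into 4 shares of ₹135,000: Ottilie, Ualani, Mateus, and Mireille each take ₹135,000.

Mireille receives ₹135,000.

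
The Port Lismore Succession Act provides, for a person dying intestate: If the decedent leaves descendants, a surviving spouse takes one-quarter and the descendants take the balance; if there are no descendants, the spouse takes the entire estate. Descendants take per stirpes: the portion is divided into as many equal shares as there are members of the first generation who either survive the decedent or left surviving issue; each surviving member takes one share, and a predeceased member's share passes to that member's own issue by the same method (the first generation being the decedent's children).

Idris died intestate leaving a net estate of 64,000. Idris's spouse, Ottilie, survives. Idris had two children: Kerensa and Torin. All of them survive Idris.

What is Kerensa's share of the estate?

Ottilie takes one-quarter of 64,000 = 16,000. The remaining 48,000 passes to the descendants.
The descendants' portion (48,000) is divided into 2 shares of 24,000: Kerensa and Torin each take 24,000.

Kerensa receives 24,000.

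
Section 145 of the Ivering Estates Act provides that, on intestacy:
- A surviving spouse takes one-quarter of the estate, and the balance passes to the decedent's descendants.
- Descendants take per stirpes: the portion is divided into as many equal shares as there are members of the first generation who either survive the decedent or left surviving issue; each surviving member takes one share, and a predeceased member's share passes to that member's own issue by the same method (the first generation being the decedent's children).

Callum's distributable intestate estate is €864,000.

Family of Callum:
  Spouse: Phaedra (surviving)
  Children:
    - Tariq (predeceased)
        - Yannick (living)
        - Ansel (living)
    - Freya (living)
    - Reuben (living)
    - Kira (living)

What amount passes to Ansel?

Phaedra takes one-quarter of €864,000 = €216,000. The remaining €648,000 passes to the descendants.
The descendants' portion (€648,000) is divided into 4 shares of €162,000: Freya, Reuben, and Kira each take €162,000; Tariq's €162,000 share passes to Tariq's issue.
Tariq's share (€162,000) is divided into 2 shares of €81,000: Yannick and Ansel each take €81,000.

Ansel receives €81,000.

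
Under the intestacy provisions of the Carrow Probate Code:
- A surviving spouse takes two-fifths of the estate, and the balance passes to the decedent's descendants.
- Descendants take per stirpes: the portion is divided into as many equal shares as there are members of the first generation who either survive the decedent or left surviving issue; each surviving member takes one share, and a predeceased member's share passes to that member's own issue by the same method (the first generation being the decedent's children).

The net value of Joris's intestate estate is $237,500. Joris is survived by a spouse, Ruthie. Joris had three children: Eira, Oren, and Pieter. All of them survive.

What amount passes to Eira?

Eira receives $47,500.

Ruthie takes two-fifths of $237,500 = $95,000. The remaining $142,500 passes to the descendants.
The descendants' portion ($142,500) is divided into 3 shares of $47,500: Eira, Oren, and Pieter each take $47,500.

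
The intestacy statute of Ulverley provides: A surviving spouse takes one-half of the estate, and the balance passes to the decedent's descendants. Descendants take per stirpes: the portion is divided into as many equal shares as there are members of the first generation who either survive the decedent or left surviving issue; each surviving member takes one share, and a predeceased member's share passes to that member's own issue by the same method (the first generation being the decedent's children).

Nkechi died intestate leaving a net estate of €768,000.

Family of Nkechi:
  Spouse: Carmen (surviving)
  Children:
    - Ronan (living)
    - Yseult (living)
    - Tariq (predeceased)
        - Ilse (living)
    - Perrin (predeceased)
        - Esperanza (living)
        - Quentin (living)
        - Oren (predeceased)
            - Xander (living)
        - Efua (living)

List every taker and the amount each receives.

Carmen: €384,000; Ronan: €96,000; Yseult: €96,000; Ilse: €96,000; Esperanza: €24,000; Quentin: €24,000; Xander: €24,000; Efua: €24,000

Carmen takes one-half of €768,000 = €384,000. The remaining €384,000 passes to the descendants.
The descendants' portion (€384,000) is divided into 4 shares of €96,000: Ronan and Yseult each take €96,000; Tariq's €96,000 share passes to Tariq's issue; Perrin's €96,000 share passes to Perrin's issue.
Tariq's share (€96,000) passes entirely to Ilse.
Perrin's share (€96,000) is divided into 4 shares of €24,000: Esperanza, Quentin, and Efua each take €24,000; Oren's €24,000 share passes to Oren's issue.
Oren's share (€24,000) passes entirely to Xander.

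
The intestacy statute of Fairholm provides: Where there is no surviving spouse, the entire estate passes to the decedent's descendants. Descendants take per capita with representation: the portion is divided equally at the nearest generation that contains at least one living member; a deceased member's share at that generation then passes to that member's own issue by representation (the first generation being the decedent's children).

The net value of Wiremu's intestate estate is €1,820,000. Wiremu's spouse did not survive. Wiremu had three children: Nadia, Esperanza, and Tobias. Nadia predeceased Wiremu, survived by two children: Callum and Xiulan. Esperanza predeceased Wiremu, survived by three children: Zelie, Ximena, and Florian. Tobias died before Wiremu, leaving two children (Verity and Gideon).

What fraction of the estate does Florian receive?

Florian receives 1/7 of the estate.

The entire €1,820,000 passes to the descendants.
No child survives, so the initial division is made at the grandchildren's generation.
That amount (€1,820,000) is divided into 7 shares of €260,000: Callum, Xiulan, Zelie, Ximena, Florian, Verity, and Gideon each take €260,000.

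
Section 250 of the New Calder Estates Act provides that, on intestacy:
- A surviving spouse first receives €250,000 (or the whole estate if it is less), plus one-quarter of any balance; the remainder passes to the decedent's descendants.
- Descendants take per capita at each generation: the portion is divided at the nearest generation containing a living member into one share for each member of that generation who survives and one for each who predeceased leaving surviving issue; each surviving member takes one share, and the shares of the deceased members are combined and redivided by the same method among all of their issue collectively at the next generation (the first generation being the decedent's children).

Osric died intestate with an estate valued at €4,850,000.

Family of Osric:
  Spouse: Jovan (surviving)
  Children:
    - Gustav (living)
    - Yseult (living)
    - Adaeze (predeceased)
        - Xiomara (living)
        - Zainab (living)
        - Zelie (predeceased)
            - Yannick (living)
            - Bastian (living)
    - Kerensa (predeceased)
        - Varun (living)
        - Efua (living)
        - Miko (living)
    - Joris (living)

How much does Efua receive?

Jovan first takes €250,000, leaving a balance of €4,600,000. Jovan then takes one-quarter of the balance (€1,150,000), for a total of €1,400,000. The remaining €3,450,000 passes to the descendants.
The descendants' portion (€3,450,000) is divided at the children's generation into 5 shares of €690,000. Gustav, Yseult, and Joris each take €690,000. The 2 shares of the deceased (Adaeze and Kerensa) are combined into a pool of €1,380,000.
That pool (€1,380,000) is divided at the grandchildren's generation into 6 shares of €230,000. Xiomara, Zainab, Varun, Efua, and Miko each take €230,000. The remaining share for the deceased Zelie (€230,000) is carried to the next generation.
That pool (€230,000) is divided at the great-grandchildren's generation equally among Yannick and Bastian: €115,000 each.

Efua receives €230,000.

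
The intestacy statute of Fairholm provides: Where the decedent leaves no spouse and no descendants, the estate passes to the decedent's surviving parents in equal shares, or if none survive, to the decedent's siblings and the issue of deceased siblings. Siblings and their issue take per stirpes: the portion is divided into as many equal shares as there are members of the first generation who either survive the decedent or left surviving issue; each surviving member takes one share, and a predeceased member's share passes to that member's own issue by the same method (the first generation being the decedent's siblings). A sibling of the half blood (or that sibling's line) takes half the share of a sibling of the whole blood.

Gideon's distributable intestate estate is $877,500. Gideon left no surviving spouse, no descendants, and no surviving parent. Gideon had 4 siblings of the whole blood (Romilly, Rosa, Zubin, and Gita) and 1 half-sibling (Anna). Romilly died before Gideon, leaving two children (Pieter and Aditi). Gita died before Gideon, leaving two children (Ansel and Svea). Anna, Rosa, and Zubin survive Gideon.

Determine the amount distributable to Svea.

The entire $877,500 passes to the siblings and their issue.
Counting each half-blood sibling's line as half a unit, there are 9/2 units in $877,500, so one unit is $195,000. Whole-blood lines (Romilly, Rosa, Zubin, and Gita) take $195,000 each; half-blood lines (Anna) take $97,500 each.
Romilly's share ($195,000) is divided into 2 shares of $97,500: Pieter and Aditi each take $97,500.
Gita's share ($195,000) is divided into 2 shares of $97,500: Ansel and Svea each take $97,500.

Svea receives $97,500.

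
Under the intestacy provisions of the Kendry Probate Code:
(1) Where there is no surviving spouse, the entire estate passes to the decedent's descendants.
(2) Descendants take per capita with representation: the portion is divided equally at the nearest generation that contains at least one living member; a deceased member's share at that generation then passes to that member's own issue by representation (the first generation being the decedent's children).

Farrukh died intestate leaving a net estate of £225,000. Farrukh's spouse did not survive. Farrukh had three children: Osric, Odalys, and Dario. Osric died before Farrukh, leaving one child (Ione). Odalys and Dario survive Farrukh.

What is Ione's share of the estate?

Ione receives £75,000.

The entire £225,000 passes to the descendants.
That amount (£225,000) is divided into 3 shares of £75,000: Odalys and Dario each take £75,000; Osric's £75,000 share passes to Osric's issue.
Osric's share (£75,000) passes entirely to Ione.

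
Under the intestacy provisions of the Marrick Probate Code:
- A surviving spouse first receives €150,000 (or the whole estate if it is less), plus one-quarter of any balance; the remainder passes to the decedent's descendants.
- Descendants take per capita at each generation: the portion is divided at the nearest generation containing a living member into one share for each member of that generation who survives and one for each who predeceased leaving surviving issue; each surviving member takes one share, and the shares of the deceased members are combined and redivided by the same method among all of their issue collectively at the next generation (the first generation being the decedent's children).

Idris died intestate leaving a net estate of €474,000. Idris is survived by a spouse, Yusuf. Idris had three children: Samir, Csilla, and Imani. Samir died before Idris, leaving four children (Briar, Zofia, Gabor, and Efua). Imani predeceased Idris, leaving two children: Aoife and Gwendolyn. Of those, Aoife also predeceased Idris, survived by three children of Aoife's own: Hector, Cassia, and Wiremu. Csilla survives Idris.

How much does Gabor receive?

Gabor receives €27,000.

Yusuf first takes €150,000, leaving a balance of €324,000. Yusuf then takes one-quarter of the balance (€81,000), for a total of €231,000. The remaining €243,000 passes to the descendants.
The descendants' portion (€243,000) is divided at the children's generation into 3 shares of €81,000. Csilla takes €81,000. The 2 shares of the deceased (Samir and Imani) are combined into a pool of €162,000.
That pool (€162,000) is divided at the grandchildren's generation into 6 shares of €27,000. Briar, Zofia, Gabor, Efua, and Gwendolyn each take €27,000. The remaining share for the deceased Aoife (€27,000) is carried to the next generation.
That pool (€27,000) is divided at the great-grandchildren's generation equally among Hector, Cassia, and Wiremu: €9,000 each.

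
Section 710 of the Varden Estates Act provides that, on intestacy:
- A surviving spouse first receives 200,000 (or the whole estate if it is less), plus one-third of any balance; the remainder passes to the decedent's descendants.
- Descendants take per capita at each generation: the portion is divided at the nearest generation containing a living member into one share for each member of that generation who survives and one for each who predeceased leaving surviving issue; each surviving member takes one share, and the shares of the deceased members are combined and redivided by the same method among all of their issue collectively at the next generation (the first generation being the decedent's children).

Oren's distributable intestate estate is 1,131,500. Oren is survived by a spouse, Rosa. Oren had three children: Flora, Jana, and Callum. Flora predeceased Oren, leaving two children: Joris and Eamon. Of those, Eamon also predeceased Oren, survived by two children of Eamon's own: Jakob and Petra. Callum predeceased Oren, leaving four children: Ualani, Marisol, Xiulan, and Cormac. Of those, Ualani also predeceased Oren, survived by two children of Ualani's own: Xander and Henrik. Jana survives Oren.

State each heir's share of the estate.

Rosa first takes 200,000, leaving a balance of 931,500. Rosa then takes one-third of the balance (310,500), for a total of 510,500. The remaining 621,000 passes to the descendants.
The descendants' portion (621,000) is divided at the children's generation into 3 shares of 207,000. Jana takes 207,000. The 2 shares of the deceased (Flora and Callum) are combined into a pool of 414,000.
That pool (414,000) is divided at the grandchildren's generation into 6 shares of 69,000. Joris, Marisol, Xiulan, and Cormac each take 69,000. The 2 shares of the deceased (Eamon and Ualani) are combined into a pool of 138,000.
That pool (138,000) is divided at the great-grandchildren's generation equally among Jakob, Petra, Xander, and Henrik: 34,500 each.

Rosa: 510,500; Joris: 69,000; Jakob: 34,500; Petra: 34,500; Jana: 207,000; Xander: 34,500; Henrik: 34,500; Marisol: 69,000; Xiulan: 69,000; Cormac: 69,000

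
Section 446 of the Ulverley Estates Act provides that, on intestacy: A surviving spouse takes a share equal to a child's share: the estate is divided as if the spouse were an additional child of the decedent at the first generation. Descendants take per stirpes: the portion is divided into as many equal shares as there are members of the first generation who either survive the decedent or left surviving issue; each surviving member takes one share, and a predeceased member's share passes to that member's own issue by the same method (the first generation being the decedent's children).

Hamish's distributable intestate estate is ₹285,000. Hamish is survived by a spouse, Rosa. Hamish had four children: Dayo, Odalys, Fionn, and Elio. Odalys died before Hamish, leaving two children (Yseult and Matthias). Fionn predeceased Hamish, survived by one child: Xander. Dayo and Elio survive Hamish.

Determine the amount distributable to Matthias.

Matthias receives ₹28,500.

The spouse counts as an additional share at the children's level, so there are 5 primary shares of ₹57,000. Rosa takes one such share (₹57,000).
The children's combined portion (₹228,000) is divided into 4 shares of ₹57,000: Dayo and Elio each take ₹57,000; Odalys's ₹57,000 share passes to Odalys's issue; Fionn's ₹57,000 share passes to Fionn's issue.
Odalys's share (₹57,000) is divided into 2 shares of ₹28,500: Yseult and Matthias each take ₹28,500.
Fionn's share (₹57,000) passes entirely to Xander.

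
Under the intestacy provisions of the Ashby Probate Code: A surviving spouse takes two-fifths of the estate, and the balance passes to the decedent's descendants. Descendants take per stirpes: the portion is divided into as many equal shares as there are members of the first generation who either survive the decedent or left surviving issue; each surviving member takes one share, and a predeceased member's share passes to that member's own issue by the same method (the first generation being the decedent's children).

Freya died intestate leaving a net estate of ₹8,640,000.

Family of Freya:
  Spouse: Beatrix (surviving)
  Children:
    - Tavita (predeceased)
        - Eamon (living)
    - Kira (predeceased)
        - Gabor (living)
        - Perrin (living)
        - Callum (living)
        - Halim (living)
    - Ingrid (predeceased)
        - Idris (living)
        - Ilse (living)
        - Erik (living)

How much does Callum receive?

Beatrix takes two-fifths of ₹8,640,000 = ₹3,456,000. The remaining ₹5,184,000 passes to the descendants.
The descendants' portion (₹5,184,000) is divided into 3 shares of ₹1,728,000: Tavita's ₹1,728,000 share passes to Tavita's issue; Kira's ₹1,728,000 share passes to Kira's issue; Ingrid's ₹1,728,000 share passes to Ingrid's issue.
Tavita's share (₹1,728,000) passes entirely to Eamon.
Kira's share (₹1,728,000) is divided into 4 shares of ₹432,000: Gabor, Perrin, Callum, and Halim each take ₹432,000.
Ingrid's share (₹1,728,000) is divided into 3 shares of ₹576,000: Idris, Ilse, and Erik each take ₹576,000.

Callum receives ₹432,000.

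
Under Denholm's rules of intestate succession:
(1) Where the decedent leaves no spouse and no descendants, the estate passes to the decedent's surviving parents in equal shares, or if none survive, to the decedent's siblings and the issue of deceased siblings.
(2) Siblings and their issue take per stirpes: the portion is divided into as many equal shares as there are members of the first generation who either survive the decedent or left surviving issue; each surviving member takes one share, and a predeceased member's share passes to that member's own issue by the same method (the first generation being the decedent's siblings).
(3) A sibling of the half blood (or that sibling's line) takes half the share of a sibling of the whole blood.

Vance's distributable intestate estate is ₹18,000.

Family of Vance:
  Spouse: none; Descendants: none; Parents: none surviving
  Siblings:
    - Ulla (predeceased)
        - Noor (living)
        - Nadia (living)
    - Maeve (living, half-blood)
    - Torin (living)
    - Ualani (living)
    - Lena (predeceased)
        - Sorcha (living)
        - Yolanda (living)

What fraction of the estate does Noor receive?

Noor receives 1/9 of the estate.

The entire ₹18,000 passes to the siblings and their issue.
Counting each half-blood sibling's line as half a unit, there are 9/2 units in ₹18,000, so one unit is ₹4,000. Whole-blood lines (Ulla, Torin, Ualani, and Lena) take ₹4,000 each; half-blood lines (Maeve) take ₹2,000 each.
Ulla's share (₹4,000) is divided into 2 shares of ₹2,000: Noor and Nadia each take ₹2,000.
Lena's share (₹4,000) is divided into 2 shares of ₹2,000: Sorcha and Yolanda each take ₹2,000.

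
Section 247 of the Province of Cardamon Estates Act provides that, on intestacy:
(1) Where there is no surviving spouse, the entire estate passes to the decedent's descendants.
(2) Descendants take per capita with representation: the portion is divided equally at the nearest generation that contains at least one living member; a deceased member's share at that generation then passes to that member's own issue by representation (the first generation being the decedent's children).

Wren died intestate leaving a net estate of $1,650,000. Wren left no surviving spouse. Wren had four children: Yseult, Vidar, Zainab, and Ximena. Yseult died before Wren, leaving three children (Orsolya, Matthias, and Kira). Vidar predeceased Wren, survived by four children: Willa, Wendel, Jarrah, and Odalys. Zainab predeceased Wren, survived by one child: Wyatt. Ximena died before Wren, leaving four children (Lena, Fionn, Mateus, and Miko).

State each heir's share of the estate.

Orsolya: $137,500; Matthias: $137,500; Kira: $137,500; Willa: $137,500; Wendel: $137,500; Jarrah: $137,500; Odalys: $137,500; Wyatt: $137,500; Lena: $137,500; Fionn: $137,500; Mateus: $137,500; Miko: $137,500

The entire $1,650,000 passes to the descendants.
No child survives, so the initial division is made at the grandchildren's generation.
That amount ($1,650,000) is divided into 12 shares of $137,500: Orsolya, Matthias, Kira, Willa, Wendel, Jarrah, Odalys, Wyatt, Lena, Fionn, Mateus, and Miko each take $137,500.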